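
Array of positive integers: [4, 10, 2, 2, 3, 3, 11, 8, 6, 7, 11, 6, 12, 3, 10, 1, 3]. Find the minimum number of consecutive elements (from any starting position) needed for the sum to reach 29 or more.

add 4: running sum 4 < 29
add 10: running sum 14 < 29
add 2: running sum 16 < 29
add 2: running sum 18 < 29
add 3: running sum 21 < 29
add 3: running sum 24 < 29
add 11: shortest ending here [10, 2, 2, 3, 3, 11] sum 31, len 6
add 8: shortest ending here [2, 2, 3, 3, 11, 8] sum 29, len 6
add 6: shortest ending here [3, 3, 11, 8, 6] sum 31, len 5
add 7: shortest ending here [11, 8, 6, 7] sum 32, len 4
add 11: shortest ending here [8, 6, 7, 11] sum 32, len 4
add 6: shortest ending here [6, 7, 11, 6] sum 30, len 4
add 12: shortest ending here [11, 6, 12] sum 29, len 3
add 3: shortest ending here [11, 6, 12, 3] sum 32, len 4
add 10: shortest ending here [6, 12, 3, 10] sum 31, len 4
add 1: shortest ending here [6, 12, 3, 10, 1] sum 32, len 5
add 3: shortest ending here [12, 3, 10, 1, 3] sum 29, len 5
Shortest qualifying length: 3.

3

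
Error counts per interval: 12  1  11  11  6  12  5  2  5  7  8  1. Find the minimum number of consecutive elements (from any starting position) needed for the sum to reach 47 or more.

add 12: running sum 12 < 47
add 1: running sum 13 < 47
add 11: running sum 24 < 47
add 11: running sum 35 < 47
add 6: running sum 41 < 47
end 5: [12, 1, 11, 11, 6, 12] sum 53, len 6
end 6: [12, 1, 11, 11, 6, 12, 5] sum 58, len 7
end 7: [11, 11, 6, 12, 5, 2] sum 47, len 6
end 8: [11, 11, 6, 12, 5, 2, 5] sum 52, len 7
end 9: [11, 6, 12, 5, 2, 5, 7] sum 48, len 7
end 10: [11, 6, 12, 5, 2, 5, 7, 8] sum 56, len 8
end 11: [11, 6, 12, 5, 2, 5, 7, 8, 1] sum 57, len 9
Shortest qualifying length: 6.

6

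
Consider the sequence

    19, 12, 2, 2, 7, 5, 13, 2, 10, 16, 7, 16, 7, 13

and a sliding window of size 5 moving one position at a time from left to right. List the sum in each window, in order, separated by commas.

42, 28, 29, 29, 37, 46, 48, 51, 56, 59

19 12 2 2 7 → sum 42
12 2 2 7 5 → sum 28
2 2 7 5 13 → sum 29
2 7 5 13 2 → sum 29
7 5 13 2 10 → sum 37
5 13 2 10 16 → sum 46
13 2 10 16 7 → sum 48
2 10 16 7 16 → sum 51
10 16 7 16 7 → sum 56
16 7 16 7 13 → sum 59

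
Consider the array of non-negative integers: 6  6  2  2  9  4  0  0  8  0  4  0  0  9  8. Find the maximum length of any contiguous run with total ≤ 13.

[6] sum 6 len 1
[6, 6] sum 12 len 2
[6, 2] sum 8 len 2
[6, 2, 2] sum 10 len 3
[2, 2, 9] sum 13 len 3
[9, 4] sum 13 len 2
[9, 4, 0] sum 13 len 3
[9, 4, 0, 0] sum 13 len 4
[4, 0, 0, 8] sum 12 len 4
[4, 0, 0, 8, 0] sum 12 len 5
[0, 0, 8, 0, 4] sum 12 len 5
[0, 0, 8, 0, 4, 0] sum 12 len 6
[0, 0, 8, 0, 4, 0, 0] sum 12 len 7
[0, 4, 0, 0, 9] sum 13 len 5
[8] sum 8 len 1
Longest length seen: 7.

7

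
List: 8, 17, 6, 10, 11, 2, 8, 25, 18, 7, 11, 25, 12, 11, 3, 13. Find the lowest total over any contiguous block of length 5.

37

(8, 17, 6, 10, 11) → sum 52
(17, 6, 10, 11, 2) → sum 46
(6, 10, 11, 2, 8) → sum 37
(10, 11, 2, 8, 25) → sum 56
(11, 2, 8, 25, 18) → sum 64
(2, 8, 25, 18, 7) → sum 60
(8, 25, 18, 7, 11) → sum 69
(25, 18, 7, 11, 25) → sum 86
(18, 7, 11, 25, 12) → sum 73
(7, 11, 25, 12, 11) → sum 66
(11, 25, 12, 11, 3) → sum 62
(25, 12, 11, 3, 13) → sum 64
Lowest of these is 37.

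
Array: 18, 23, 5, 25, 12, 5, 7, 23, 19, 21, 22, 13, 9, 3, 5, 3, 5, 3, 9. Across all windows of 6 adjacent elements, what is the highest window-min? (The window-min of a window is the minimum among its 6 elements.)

Each size-6 window and its min:
[18, 23, 5, 25, 12, 5] → min 5
[23, 5, 25, 12, 5, 7] → min 5
[5, 25, 12, 5, 7, 23] → min 5
[25, 12, 5, 7, 23, 19] → min 5
[12, 5, 7, 23, 19, 21] → min 5
[5, 7, 23, 19, 21, 22] → min 5
[7, 23, 19, 21, 22, 13] → min 7
[23, 19, 21, 22, 13, 9] → min 9
[19, 21, 22, 13, 9, 3] → min 3
[21, 22, 13, 9, 3, 5] → min 3
[22, 13, 9, 3, 5, 3] → min 3
[13, 9, 3, 5, 3, 5] → min 3
[9, 3, 5, 3, 5, 3] → min 3
[3, 5, 3, 5, 3, 9] → min 3
Highest of these is 9.

9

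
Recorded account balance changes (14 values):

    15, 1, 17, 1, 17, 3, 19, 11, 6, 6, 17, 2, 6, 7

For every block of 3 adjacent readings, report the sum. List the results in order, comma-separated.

33, 19, 35, 21, 39, 33, 36, 23, 29, 25, 25, 15

Sliding a size-3 window across the 14 values:
[15, 1, 17] → sum 33
[1, 17, 1] → sum 19
[17, 1, 17] → sum 35
[1, 17, 3] → sum 21
[17, 3, 19] → sum 39
[3, 19, 11] → sum 33
[19, 11, 6] → sum 36
[11, 6, 6] → sum 23
[6, 6, 17] → sum 29
[6, 17, 2] → sum 25
[17, 2, 6] → sum 25
[2, 6, 7] → sum 15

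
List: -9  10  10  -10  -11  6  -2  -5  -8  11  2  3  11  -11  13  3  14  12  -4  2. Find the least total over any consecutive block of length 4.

Window sums for each of the 17 positions:
[-9, 10, 10, -10] → sum 1
[10, 10, -10, -11] → sum -1
[10, -10, -11, 6] → sum -5
[-10, -11, 6, -2] → sum -17
[-11, 6, -2, -5] → sum -12
[6, -2, -5, -8] → sum -9
[-2, -5, -8, 11] → sum -4
[-5, -8, 11, 2] → sum 0
[-8, 11, 2, 3] → sum 8
[11, 2, 3, 11] → sum 27
[2, 3, 11, -11] → sum 5
[3, 11, -11, 13] → sum 16
[11, -11, 13, 3] → sum 16
[-11, 13, 3, 14] → sum 19
[13, 3, 14, 12] → sum 42
[3, 14, 12, -4] → sum 25
[14, 12, -4, 2] → sum 24
Least of these is -17.

-17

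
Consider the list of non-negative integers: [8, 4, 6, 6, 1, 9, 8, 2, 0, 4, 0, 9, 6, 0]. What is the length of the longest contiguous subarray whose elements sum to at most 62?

→ 8: sum 8, len 1
→ 4: sum 12, len 2
→ 6: sum 18, len 3
→ 6: sum 24, len 4
→ 1: sum 25, len 5
→ 9: sum 34, len 6
→ 8: sum 42, len 7
→ 2: sum 44, len 8
→ 0: sum 44, len 9
→ 4: sum 48, len 10
→ 0: sum 48, len 11
→ 9: sum 57, len 12
→ 6 (dropped 8): sum 55, len 12
→ 0: sum 55, len 13
Longest length seen: 13.

13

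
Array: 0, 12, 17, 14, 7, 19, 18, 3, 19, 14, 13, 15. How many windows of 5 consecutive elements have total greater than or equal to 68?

(0, 12, 17, 14, 7) → sum 50
(12, 17, 14, 7, 19) → sum 69  ≥ 68 ✓
(17, 14, 7, 19, 18) → sum 75  ≥ 68 ✓
(14, 7, 19, 18, 3) → sum 61
(7, 19, 18, 3, 19) → sum 66
(19, 18, 3, 19, 14) → sum 73  ≥ 68 ✓
(18, 3, 19, 14, 13) → sum 67
(3, 19, 14, 13, 15) → sum 64
3 windows satisfy the condition.

3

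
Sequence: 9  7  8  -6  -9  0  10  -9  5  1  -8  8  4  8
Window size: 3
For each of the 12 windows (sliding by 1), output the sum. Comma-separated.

24, 9, -7, -15, 1, 1, 6, -3, -2, 1, 4, 20

(9, 7, 8) → sum 24
(7, 8, -6) → sum 9
(8, -6, -9) → sum -7
(-6, -9, 0) → sum -15
(-9, 0, 10) → sum 1
(0, 10, -9) → sum 1
(10, -9, 5) → sum 6
(-9, 5, 1) → sum -3
(5, 1, -8) → sum -2
(1, -8, 8) → sum 1
(-8, 8, 4) → sum 4
(8, 4, 8) → sum 20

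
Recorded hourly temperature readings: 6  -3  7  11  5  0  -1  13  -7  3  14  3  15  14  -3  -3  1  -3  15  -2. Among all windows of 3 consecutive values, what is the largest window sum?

32

6 -3 7 → sum 10
-3 7 11 → sum 15
7 11 5 → sum 23
11 5 0 → sum 16
5 0 -1 → sum 4
0 -1 13 → sum 12
-1 13 -7 → sum 5
13 -7 3 → sum 9
-7 3 14 → sum 10
3 14 3 → sum 20
14 3 15 → sum 32
3 15 14 → sum 32
15 14 -3 → sum 26
14 -3 -3 → sum 8
-3 -3 1 → sum -5
-3 1 -3 → sum -5
1 -3 15 → sum 13
-3 15 -2 → sum 10
Largest of these is 32.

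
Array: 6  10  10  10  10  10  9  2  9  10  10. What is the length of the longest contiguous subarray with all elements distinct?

3

add 6: [6] len 1
add 10: [6, 10] len 2
add 10 (repeat 10, move left end past it): [10] len 1
add 10 (repeat 10, move left end past it): [10] len 1
add 10 (repeat 10, move left end past it): [10] len 1
add 10 (repeat 10, move left end past it): [10] len 1
add 9: [10, 9] len 2
add 2: [10, 9, 2] len 3
add 9 (repeat 9, move left end past it): [2, 9] len 2
add 10: [2, 9, 10] len 3
add 10 (repeat 10, move left end past it): [10] len 1
Longest all-distinct length: 3.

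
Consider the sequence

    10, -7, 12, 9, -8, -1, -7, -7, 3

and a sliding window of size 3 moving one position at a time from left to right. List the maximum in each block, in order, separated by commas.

12, 12, 12, 9, -1, -1, 3

10 -7 12 → max 12
-7 12 9 → max 12
12 9 -8 → max 12
9 -8 -1 → max 9
-8 -1 -7 → max -1
-1 -7 -7 → max -1
-7 -7 3 → max 3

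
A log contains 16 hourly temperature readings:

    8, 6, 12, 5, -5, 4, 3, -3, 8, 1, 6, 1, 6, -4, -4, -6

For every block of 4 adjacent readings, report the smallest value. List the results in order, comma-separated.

5, -5, -5, -5, -5, -3, -3, -3, 1, 1, -4, -4, -6

Sliding a size-4 window across the 16 values:
8 6 12 5 → min 5
6 12 5 -5 → min -5
12 5 -5 4 → min -5
5 -5 4 3 → min -5
-5 4 3 -3 → min -5
4 3 -3 8 → min -3
3 -3 8 1 → min -3
-3 8 1 6 → min -3
8 1 6 1 → min 1
1 6 1 6 → min 1
6 1 6 -4 → min -4
1 6 -4 -4 → min -4
6 -4 -4 -6 → min -6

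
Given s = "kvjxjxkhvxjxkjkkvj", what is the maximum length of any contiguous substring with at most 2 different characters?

4

add k: window [k] (1 distinct), len 1
add v: window [k, v] (2 distinct), len 2
add j: window [v, j] (2 distinct), len 2
add x: window [j, x] (2 distinct), len 2
add j: window [j, x, j] (2 distinct), len 3
add x: window [j, x, j, x] (2 distinct), len 4
add k: window [x, k] (2 distinct), len 2
add h: window [k, h] (2 distinct), len 2
add v: window [h, v] (2 distinct), len 2
add x: window [v, x] (2 distinct), len 2
add j: window [x, j] (2 distinct), len 2
add x: window [x, j, x] (2 distinct), len 3
add k: window [x, k] (2 distinct), len 2
add j: window [k, j] (2 distinct), len 2
add k: window [k, j, k] (2 distinct), len 3
add k: window [k, j, k, k] (2 distinct), len 4
add v: window [k, k, v] (2 distinct), len 3
add j: window [v, j] (2 distinct), len 2
Longest length with ≤2 distinct: 4.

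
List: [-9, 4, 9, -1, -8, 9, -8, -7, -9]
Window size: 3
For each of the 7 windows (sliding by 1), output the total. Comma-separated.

Sliding a size-3 window across the 9 values:
[-9, 4, 9] → sum 4
[4, 9, -1] → sum 12
[9, -1, -8] → sum 0
[-1, -8, 9] → sum 0
[-8, 9, -8] → sum -7
[9, -8, -7] → sum -6
[-8, -7, -9] → sum -24

4, 12, 0, 0, -7, -6, -24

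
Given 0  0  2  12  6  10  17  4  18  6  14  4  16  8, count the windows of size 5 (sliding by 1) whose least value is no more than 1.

2

0 0 2 12 6 → min 0  ≤ 1 ✓
0 2 12 6 10 → min 0  ≤ 1 ✓
2 12 6 10 17 → min 2
12 6 10 17 4 → min 4
6 10 17 4 18 → min 4
10 17 4 18 6 → min 4
17 4 18 6 14 → min 4
4 18 6 14 4 → min 4
18 6 14 4 16 → min 4
6 14 4 16 8 → min 4
2 windows satisfy the condition.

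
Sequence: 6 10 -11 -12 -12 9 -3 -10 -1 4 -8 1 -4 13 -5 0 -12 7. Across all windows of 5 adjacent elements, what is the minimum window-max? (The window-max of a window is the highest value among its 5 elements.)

4

Window maxs for each of the 14 positions:
6 10 -11 -12 -12 → max 10
10 -11 -12 -12 9 → max 10
-11 -12 -12 9 -3 → max 9
-12 -12 9 -3 -10 → max 9
-12 9 -3 -10 -1 → max 9
9 -3 -10 -1 4 → max 9
-3 -10 -1 4 -8 → max 4
-10 -1 4 -8 1 → max 4
-1 4 -8 1 -4 → max 4
4 -8 1 -4 13 → max 13
-8 1 -4 13 -5 → max 13
1 -4 13 -5 0 → max 13
-4 13 -5 0 -12 → max 13
13 -5 0 -12 7 → max 13
Minimum of these is 4.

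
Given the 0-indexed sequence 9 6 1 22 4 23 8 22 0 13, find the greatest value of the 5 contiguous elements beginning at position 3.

Elements at indices 3..7: 22, 4, 23, 8, 22
max(22, 4, 23, 8, 22) = 23

23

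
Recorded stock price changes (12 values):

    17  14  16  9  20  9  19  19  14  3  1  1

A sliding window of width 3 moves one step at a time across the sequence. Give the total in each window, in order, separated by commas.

47, 39, 45, 38, 48, 47, 52, 36, 18, 5

(17, 14, 16) → sum 47
(14, 16, 9) → sum 39
(16, 9, 20) → sum 45
(9, 20, 9) → sum 38
(20, 9, 19) → sum 48
(9, 19, 19) → sum 47
(19, 19, 14) → sum 52
(19, 14, 3) → sum 36
(14, 3, 1) → sum 18
(3, 1, 1) → sum 5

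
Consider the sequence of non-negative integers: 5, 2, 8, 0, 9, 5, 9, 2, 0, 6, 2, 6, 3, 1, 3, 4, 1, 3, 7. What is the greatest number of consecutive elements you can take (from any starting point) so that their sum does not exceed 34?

11

Extend to the right; shrink from the left whenever the sum exceeds 34:
add 5: [5] sum 5, len 1
add 2: [5, 2] sum 7, len 2
add 8: [5, 2, 8] sum 15, len 3
add 0: [5, 2, 8, 0] sum 15, len 4
add 9: [5, 2, 8, 0, 9] sum 24, len 5
add 5: [5, 2, 8, 0, 9, 5] sum 29, len 6
add 9: [2, 8, 0, 9, 5, 9] sum 33, len 6
add 2: [8, 0, 9, 5, 9, 2] sum 33, len 6
add 0: [8, 0, 9, 5, 9, 2, 0] sum 33, len 7
add 6: [0, 9, 5, 9, 2, 0, 6] sum 31, len 7
add 2: [0, 9, 5, 9, 2, 0, 6, 2] sum 33, len 8
add 6: [5, 9, 2, 0, 6, 2, 6] sum 30, len 7
add 3: [5, 9, 2, 0, 6, 2, 6, 3] sum 33, len 8
add 1: [5, 9, 2, 0, 6, 2, 6, 3, 1] sum 34, len 9
add 3: [9, 2, 0, 6, 2, 6, 3, 1, 3] sum 32, len 9
add 4: [2, 0, 6, 2, 6, 3, 1, 3, 4] sum 27, len 9
add 1: [2, 0, 6, 2, 6, 3, 1, 3, 4, 1] sum 28, len 10
add 3: [2, 0, 6, 2, 6, 3, 1, 3, 4, 1, 3] sum 31, len 11
add 7: [2, 6, 3, 1, 3, 4, 1, 3, 7] sum 30, len 9
Longest length seen: 11.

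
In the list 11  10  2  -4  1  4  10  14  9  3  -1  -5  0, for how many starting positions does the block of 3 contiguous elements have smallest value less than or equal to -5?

2

11 10 2 → min 2
10 2 -4 → min -4
2 -4 1 → min -4
-4 1 4 → min -4
1 4 10 → min 1
4 10 14 → min 4
10 14 9 → min 9
14 9 3 → min 3
9 3 -1 → min -1
3 -1 -5 → min -5  ≤ -5 ✓
-1 -5 0 → min -5  ≤ -5 ✓
2 windows satisfy the condition.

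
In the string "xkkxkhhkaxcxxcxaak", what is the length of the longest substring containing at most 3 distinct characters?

[x] 1 distinct, len 1
[x, k] 2 distinct, len 2
[x, k, k] 2 distinct, len 3
[x, k, k, x] 2 distinct, len 4
[x, k, k, x, k] 2 distinct, len 5
[x, k, k, x, k, h] 3 distinct, len 6
[x, k, k, x, k, h, h] 3 distinct, len 7
[x, k, k, x, k, h, h, k] 3 distinct, len 8
[k, h, h, k, a] 3 distinct, len 5
[k, a, x] 3 distinct, len 3
[a, x, c] 3 distinct, len 3
[a, x, c, x] 3 distinct, len 4
[a, x, c, x, x] 3 distinct, len 5
[a, x, c, x, x, c] 3 distinct, len 6
[a, x, c, x, x, c, x] 3 distinct, len 7
[a, x, c, x, x, c, x, a] 3 distinct, len 8
[a, x, c, x, x, c, x, a, a] 3 distinct, len 9
[x, a, a, k] 3 distinct, len 4
Longest length with ≤3 distinct: 9.

9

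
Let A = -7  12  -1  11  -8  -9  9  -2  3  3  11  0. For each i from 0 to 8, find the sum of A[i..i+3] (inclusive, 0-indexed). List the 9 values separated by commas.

15, 14, -7, 3, -10, 1, 13, 15, 17

[-7, 12, -1, 11] → sum 15
[12, -1, 11, -8] → sum 14
[-1, 11, -8, -9] → sum -7
[11, -8, -9, 9] → sum 3
[-8, -9, 9, -2] → sum -10
[-9, 9, -2, 3] → sum 1
[9, -2, 3, 3] → sum 13
[-2, 3, 3, 11] → sum 15
[3, 3, 11, 0] → sum 17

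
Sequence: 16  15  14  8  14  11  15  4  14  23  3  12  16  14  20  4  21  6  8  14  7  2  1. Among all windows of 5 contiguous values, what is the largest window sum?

75

Window sums for each of the 19 positions:
[16, 15, 14, 8, 14] → sum 67
[15, 14, 8, 14, 11] → sum 62
[14, 8, 14, 11, 15] → sum 62
[8, 14, 11, 15, 4] → sum 52
[14, 11, 15, 4, 14] → sum 58
[11, 15, 4, 14, 23] → sum 67
[15, 4, 14, 23, 3] → sum 59
[4, 14, 23, 3, 12] → sum 56
[14, 23, 3, 12, 16] → sum 68
[23, 3, 12, 16, 14] → sum 68
[3, 12, 16, 14, 20] → sum 65
[12, 16, 14, 20, 4] → sum 66
[16, 14, 20, 4, 21] → sum 75
[14, 20, 4, 21, 6] → sum 65
[20, 4, 21, 6, 8] → sum 59
[4, 21, 6, 8, 14] → sum 53
[21, 6, 8, 14, 7] → sum 56
[6, 8, 14, 7, 2] → sum 37
[8, 14, 7, 2, 1] → sum 32
Largest of these is 75.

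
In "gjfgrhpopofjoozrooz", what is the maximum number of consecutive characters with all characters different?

[g] len 1
[g, j] len 2
[g, j, f] len 3
[j, f, g] len 3
[j, f, g, r] len 4
[j, f, g, r, h] len 5
[j, f, g, r, h, p] len 6
[j, f, g, r, h, p, o] len 7
[o, p] len 2
[p, o] len 2
[p, o, f] len 3
[p, o, f, j] len 4
[f, j, o] len 3
[o] len 1
[o, z] len 2
[o, z, r] len 3
[z, r, o] len 3
[o] len 1
[o, z] len 2
Longest all-distinct length: 7.

7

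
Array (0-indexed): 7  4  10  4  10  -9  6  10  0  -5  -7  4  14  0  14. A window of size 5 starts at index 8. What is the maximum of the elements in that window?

Elements at indices 8..12: 0, -5, -7, 4, 14
max(0, -5, -7, 4, 14) = 14

14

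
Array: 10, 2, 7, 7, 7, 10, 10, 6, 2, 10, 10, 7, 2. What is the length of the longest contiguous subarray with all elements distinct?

3

add 10: [10] len 1
add 2: [10, 2] len 2
add 7: [10, 2, 7] len 3
add 7 (repeat 7, move left end past it): [7] len 1
add 7 (repeat 7, move left end past it): [7] len 1
add 10: [7, 10] len 2
add 10 (repeat 10, move left end past it): [10] len 1
add 6: [10, 6] len 2
add 2: [10, 6, 2] len 3
add 10 (repeat 10, move left end past it): [6, 2, 10] len 3
add 10 (repeat 10, move left end past it): [10] len 1
add 7: [10, 7] len 2
add 2: [10, 7, 2] len 3
Longest all-distinct length: 3.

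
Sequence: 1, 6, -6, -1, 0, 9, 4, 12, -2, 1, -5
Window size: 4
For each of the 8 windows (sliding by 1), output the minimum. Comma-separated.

1 6 -6 -1 → min -6
6 -6 -1 0 → min -6
-6 -1 0 9 → min -6
-1 0 9 4 → min -1
0 9 4 12 → min 0
9 4 12 -2 → min -2
4 12 -2 1 → min -2
12 -2 1 -5 → min -5

-6, -6, -6, -1, 0, -2, -2, -5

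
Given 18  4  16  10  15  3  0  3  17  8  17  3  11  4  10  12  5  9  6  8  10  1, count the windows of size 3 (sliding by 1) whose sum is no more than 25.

9

(18, 4, 16) → sum 38
(4, 16, 10) → sum 30
(16, 10, 15) → sum 41
(10, 15, 3) → sum 28
(15, 3, 0) → sum 18  ≤ 25 ✓
(3, 0, 3) → sum 6  ≤ 25 ✓
(0, 3, 17) → sum 20  ≤ 25 ✓
(3, 17, 8) → sum 28
(17, 8, 17) → sum 42
(8, 17, 3) → sum 28
(17, 3, 11) → sum 31
(3, 11, 4) → sum 18  ≤ 25 ✓
(11, 4, 10) → sum 25  ≤ 25 ✓
(4, 10, 12) → sum 26
(10, 12, 5) → sum 27
(12, 5, 9) → sum 26
(5, 9, 6) → sum 20  ≤ 25 ✓
(9, 6, 8) → sum 23  ≤ 25 ✓
(6, 8, 10) → sum 24  ≤ 25 ✓
(8, 10, 1) → sum 19  ≤ 25 ✓
9 windows satisfy the condition.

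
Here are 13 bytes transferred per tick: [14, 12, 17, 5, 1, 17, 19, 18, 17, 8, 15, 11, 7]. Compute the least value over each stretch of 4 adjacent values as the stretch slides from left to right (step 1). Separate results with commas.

5, 1, 1, 1, 1, 17, 8, 8, 8, 7

14 12 17 5 → min 5
12 17 5 1 → min 1
17 5 1 17 → min 1
5 1 17 19 → min 1
1 17 19 18 → min 1
17 19 18 17 → min 17
19 18 17 8 → min 8
18 17 8 15 → min 8
17 8 15 11 → min 8
8 15 11 7 → min 7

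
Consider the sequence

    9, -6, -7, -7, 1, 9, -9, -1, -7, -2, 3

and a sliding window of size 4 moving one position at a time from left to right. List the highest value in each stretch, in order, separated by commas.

9, 1, 9, 9, 9, 9, -1, 3

(9, -6, -7, -7) → max 9
(-6, -7, -7, 1) → max 1
(-7, -7, 1, 9) → max 9
(-7, 1, 9, -9) → max 9
(1, 9, -9, -1) → max 9
(9, -9, -1, -7) → max 9
(-9, -1, -7, -2) → max -1
(-1, -7, -2, 3) → max 3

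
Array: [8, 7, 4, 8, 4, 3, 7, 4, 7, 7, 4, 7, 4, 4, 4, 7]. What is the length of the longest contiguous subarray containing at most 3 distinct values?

add 8: window [8] (1 distinct), len 1
add 7: window [8, 7] (2 distinct), len 2
add 4: window [8, 7, 4] (3 distinct), len 3
add 8: window [8, 7, 4, 8] (3 distinct), len 4
add 4: window [8, 7, 4, 8, 4] (3 distinct), len 5
add 3: window [4, 8, 4, 3] (3 distinct), len 4
add 7: window [4, 3, 7] (3 distinct), len 3
add 4: window [4, 3, 7, 4] (3 distinct), len 4
add 7: window [4, 3, 7, 4, 7] (3 distinct), len 5
add 7: window [4, 3, 7, 4, 7, 7] (3 distinct), len 6
add 4: window [4, 3, 7, 4, 7, 7, 4] (3 distinct), len 7
add 7: window [4, 3, 7, 4, 7, 7, 4, 7] (3 distinct), len 8
add 4: window [4, 3, 7, 4, 7, 7, 4, 7, 4] (3 distinct), len 9
add 4: window [4, 3, 7, 4, 7, 7, 4, 7, 4, 4] (3 distinct), len 10
add 4: window [4, 3, 7, 4, 7, 7, 4, 7, 4, 4, 4] (3 distinct), len 11
add 7: window [4, 3, 7, 4, 7, 7, 4, 7, 4, 4, 4, 7] (3 distinct), len 12
Longest length with ≤3 distinct: 12.

12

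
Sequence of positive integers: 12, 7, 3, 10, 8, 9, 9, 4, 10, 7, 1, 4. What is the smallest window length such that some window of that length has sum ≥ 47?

add 12: running sum 12 < 47
add 7: running sum 19 < 47
add 3: running sum 22 < 47
add 10: running sum 32 < 47
add 8: running sum 40 < 47
add 9: shortest ending here [12, 7, 3, 10, 8, 9] sum 49, len 6
add 9: shortest ending here [12, 7, 3, 10, 8, 9, 9] sum 58, len 7
add 4: shortest ending here [7, 3, 10, 8, 9, 9, 4] sum 50, len 7
add 10: shortest ending here [10, 8, 9, 9, 4, 10] sum 50, len 6
add 7: shortest ending here [8, 9, 9, 4, 10, 7] sum 47, len 6
add 1: shortest ending here [8, 9, 9, 4, 10, 7, 1] sum 48, len 7
add 4: shortest ending here [8, 9, 9, 4, 10, 7, 1, 4] sum 52, len 8
Shortest qualifying length: 6.

6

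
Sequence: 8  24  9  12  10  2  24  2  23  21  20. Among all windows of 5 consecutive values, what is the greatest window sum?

90

8 24 9 12 10 → sum 63
24 9 12 10 2 → sum 57
9 12 10 2 24 → sum 57
12 10 2 24 2 → sum 50
10 2 24 2 23 → sum 61
2 24 2 23 21 → sum 72
24 2 23 21 20 → sum 90
Greatest of these is 90.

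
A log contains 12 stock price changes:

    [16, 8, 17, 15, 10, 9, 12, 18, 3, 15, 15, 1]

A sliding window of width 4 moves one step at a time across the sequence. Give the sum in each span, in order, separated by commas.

56, 50, 51, 46, 49, 42, 48, 51, 34

Sliding a size-4 window across the 12 values:
(16, 8, 17, 15) → sum 56
(8, 17, 15, 10) → sum 50
(17, 15, 10, 9) → sum 51
(15, 10, 9, 12) → sum 46
(10, 9, 12, 18) → sum 49
(9, 12, 18, 3) → sum 42
(12, 18, 3, 15) → sum 48
(18, 3, 15, 15) → sum 51
(3, 15, 15, 1) → sum 34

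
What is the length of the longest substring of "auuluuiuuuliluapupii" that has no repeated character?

[a] len 1
[a, u] len 2
[u] len 1
[u, l] len 2
[l, u] len 2
[u] len 1
[u, i] len 2
[i, u] len 2
[u] len 1
[u] len 1
[u, l] len 2
[u, l, i] len 3
[i, l] len 2
[i, l, u] len 3
[i, l, u, a] len 4
[i, l, u, a, p] len 5
[a, p, u] len 3
[u, p] len 2
[u, p, i] len 3
[i] len 1
Longest all-distinct length: 5.

5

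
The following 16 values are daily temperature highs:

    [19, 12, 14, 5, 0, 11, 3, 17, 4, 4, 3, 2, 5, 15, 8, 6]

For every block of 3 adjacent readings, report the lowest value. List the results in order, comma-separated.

12, 5, 0, 0, 0, 3, 3, 4, 3, 2, 2, 2, 5, 6

[19, 12, 14] → min 12
[12, 14, 5] → min 5
[14, 5, 0] → min 0
[5, 0, 11] → min 0
[0, 11, 3] → min 0
[11, 3, 17] → min 3
[3, 17, 4] → min 3
[17, 4, 4] → min 4
[4, 4, 3] → min 3
[4, 3, 2] → min 2
[3, 2, 5] → min 2
[2, 5, 15] → min 2
[5, 15, 8] → min 5
[15, 8, 6] → min 6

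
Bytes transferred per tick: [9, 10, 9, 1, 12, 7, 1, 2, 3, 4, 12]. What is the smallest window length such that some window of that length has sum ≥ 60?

10

add 9: running sum 9 < 60
add 10: running sum 19 < 60
add 9: running sum 28 < 60
add 1: running sum 29 < 60
add 12: running sum 41 < 60
add 7: running sum 48 < 60
add 1: running sum 49 < 60
add 2: running sum 51 < 60
add 3: running sum 54 < 60
add 4: running sum 58 < 60
add 12: shortest ending here [10, 9, 1, 12, 7, 1, 2, 3, 4, 12] sum 61, len 10
Shortest qualifying length: 10.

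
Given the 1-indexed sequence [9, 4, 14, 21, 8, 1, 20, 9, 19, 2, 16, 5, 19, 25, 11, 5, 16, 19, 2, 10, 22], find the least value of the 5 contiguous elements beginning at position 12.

5

Elements at indices 12..16: 5, 19, 25, 11, 5
min(5, 19, 25, 11, 5) = 5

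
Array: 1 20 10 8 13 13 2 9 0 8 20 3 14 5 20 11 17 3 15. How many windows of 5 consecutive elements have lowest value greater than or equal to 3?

7

(1, 20, 10, 8, 13) → min 1
(20, 10, 8, 13, 13) → min 8  ≥ 3 ✓
(10, 8, 13, 13, 2) → min 2
(8, 13, 13, 2, 9) → min 2
(13, 13, 2, 9, 0) → min 0
(13, 2, 9, 0, 8) → min 0
(2, 9, 0, 8, 20) → min 0
(9, 0, 8, 20, 3) → min 0
(0, 8, 20, 3, 14) → min 0
(8, 20, 3, 14, 5) → min 3  ≥ 3 ✓
(20, 3, 14, 5, 20) → min 3  ≥ 3 ✓
(3, 14, 5, 20, 11) → min 3  ≥ 3 ✓
(14, 5, 20, 11, 17) → min 5  ≥ 3 ✓
(5, 20, 11, 17, 3) → min 3  ≥ 3 ✓
(20, 11, 17, 3, 15) → min 3  ≥ 3 ✓
7 windows satisfy the condition.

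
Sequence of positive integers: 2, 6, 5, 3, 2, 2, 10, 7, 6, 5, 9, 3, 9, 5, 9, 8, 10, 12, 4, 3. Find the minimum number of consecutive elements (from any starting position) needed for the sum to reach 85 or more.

12

Extend right; whenever the sum reaches 85, record the length and shrink from the left:
add 2: running sum 2 < 85
add 6: running sum 8 < 85
add 5: running sum 13 < 85
add 3: running sum 16 < 85
add 2: running sum 18 < 85
add 2: running sum 20 < 85
add 10: running sum 30 < 85
add 7: running sum 37 < 85
add 6: running sum 43 < 85
add 5: running sum 48 < 85
add 9: running sum 57 < 85
add 3: running sum 60 < 85
add 9: running sum 69 < 85
add 5: running sum 74 < 85
add 9: running sum 83 < 85
end 15: [6, 5, 3, 2, 2, 10, 7, 6, 5, 9, 3, 9, 5, 9, 8] sum 89, len 15
end 16: [2, 2, 10, 7, 6, 5, 9, 3, 9, 5, 9, 8, 10] sum 85, len 13
end 17: [10, 7, 6, 5, 9, 3, 9, 5, 9, 8, 10, 12] sum 93, len 12
end 18: [7, 6, 5, 9, 3, 9, 5, 9, 8, 10, 12, 4] sum 87, len 12
end 19: [7, 6, 5, 9, 3, 9, 5, 9, 8, 10, 12, 4, 3] sum 90, len 13
Shortest qualifying length: 12.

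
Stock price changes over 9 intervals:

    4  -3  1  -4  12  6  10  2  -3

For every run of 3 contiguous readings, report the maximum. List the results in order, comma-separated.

4, 1, 12, 12, 12, 10, 10

4 -3 1 → max 4
-3 1 -4 → max 1
1 -4 12 → max 12
-4 12 6 → max 12
12 6 10 → max 12
6 10 2 → max 10
10 2 -3 → max 10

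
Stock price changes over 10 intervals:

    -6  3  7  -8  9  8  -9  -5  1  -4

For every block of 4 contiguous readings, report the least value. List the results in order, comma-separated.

[-6, 3, 7, -8] → min -8
[3, 7, -8, 9] → min -8
[7, -8, 9, 8] → min -8
[-8, 9, 8, -9] → min -9
[9, 8, -9, -5] → min -9
[8, -9, -5, 1] → min -9
[-9, -5, 1, -4] → min -9

-8, -8, -8, -9, -9, -9, -9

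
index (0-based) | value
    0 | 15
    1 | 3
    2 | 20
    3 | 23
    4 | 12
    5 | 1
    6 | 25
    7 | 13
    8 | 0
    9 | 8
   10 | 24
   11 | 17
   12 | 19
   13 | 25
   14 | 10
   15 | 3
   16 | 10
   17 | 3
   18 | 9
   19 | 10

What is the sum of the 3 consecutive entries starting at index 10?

Elements at indices 10..12: 24, 17, 19
sum(24, 17, 19) = 60

60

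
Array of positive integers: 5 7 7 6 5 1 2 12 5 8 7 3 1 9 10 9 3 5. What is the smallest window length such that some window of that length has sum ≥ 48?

8

add 5: running sum 5 < 48
add 7: running sum 12 < 48
add 7: running sum 19 < 48
add 6: running sum 25 < 48
add 5: running sum 30 < 48
add 1: running sum 31 < 48
add 2: running sum 33 < 48
add 12: running sum 45 < 48
end 8: [5, 7, 7, 6, 5, 1, 2, 12, 5] sum 50, len 9
end 9: [7, 7, 6, 5, 1, 2, 12, 5, 8] sum 53, len 9
end 10: [7, 6, 5, 1, 2, 12, 5, 8, 7] sum 53, len 9
end 11: [6, 5, 1, 2, 12, 5, 8, 7, 3] sum 49, len 9
end 12: [6, 5, 1, 2, 12, 5, 8, 7, 3, 1] sum 50, len 10
end 13: [1, 2, 12, 5, 8, 7, 3, 1, 9] sum 48, len 9
end 14: [12, 5, 8, 7, 3, 1, 9, 10] sum 55, len 8
end 15: [5, 8, 7, 3, 1, 9, 10, 9] sum 52, len 8
end 16: [8, 7, 3, 1, 9, 10, 9, 3] sum 50, len 8
end 17: [8, 7, 3, 1, 9, 10, 9, 3, 5] sum 55, len 9
Shortest qualifying length: 8.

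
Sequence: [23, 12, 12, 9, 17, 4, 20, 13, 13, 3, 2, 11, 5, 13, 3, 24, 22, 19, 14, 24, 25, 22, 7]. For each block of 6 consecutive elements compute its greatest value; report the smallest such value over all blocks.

[23, 12, 12, 9, 17, 4] → max 23
[12, 12, 9, 17, 4, 20] → max 20
[12, 9, 17, 4, 20, 13] → max 20
[9, 17, 4, 20, 13, 13] → max 20
[17, 4, 20, 13, 13, 3] → max 20
[4, 20, 13, 13, 3, 2] → max 20
[20, 13, 13, 3, 2, 11] → max 20
[13, 13, 3, 2, 11, 5] → max 13
[13, 3, 2, 11, 5, 13] → max 13
[3, 2, 11, 5, 13, 3] → max 13
[2, 11, 5, 13, 3, 24] → max 24
[11, 5, 13, 3, 24, 22] → max 24
[5, 13, 3, 24, 22, 19] → max 24
[13, 3, 24, 22, 19, 14] → max 24
[3, 24, 22, 19, 14, 24] → max 24
[24, 22, 19, 14, 24, 25] → max 25
[22, 19, 14, 24, 25, 22] → max 25
[19, 14, 24, 25, 22, 7] → max 25
Smallest of these is 13.

13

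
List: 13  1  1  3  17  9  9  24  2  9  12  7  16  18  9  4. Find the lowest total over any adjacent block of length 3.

5

Window sums for each of the 14 positions:
13 1 1 → sum 15
1 1 3 → sum 5
1 3 17 → sum 21
3 17 9 → sum 29
17 9 9 → sum 35
9 9 24 → sum 42
9 24 2 → sum 35
24 2 9 → sum 35
2 9 12 → sum 23
9 12 7 → sum 28
12 7 16 → sum 35
7 16 18 → sum 41
16 18 9 → sum 43
18 9 4 → sum 31
Lowest of these is 5.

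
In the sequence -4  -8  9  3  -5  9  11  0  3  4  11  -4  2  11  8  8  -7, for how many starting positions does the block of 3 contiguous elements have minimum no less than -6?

12

[-4, -8, 9] → min -8
[-8, 9, 3] → min -8
[9, 3, -5] → min -5  ≥ -6 ✓
[3, -5, 9] → min -5  ≥ -6 ✓
[-5, 9, 11] → min -5  ≥ -6 ✓
[9, 11, 0] → min 0  ≥ -6 ✓
[11, 0, 3] → min 0  ≥ -6 ✓
[0, 3, 4] → min 0  ≥ -6 ✓
[3, 4, 11] → min 3  ≥ -6 ✓
[4, 11, -4] → min -4  ≥ -6 ✓
[11, -4, 2] → min -4  ≥ -6 ✓
[-4, 2, 11] → min -4  ≥ -6 ✓
[2, 11, 8] → min 2  ≥ -6 ✓
[11, 8, 8] → min 8  ≥ -6 ✓
[8, 8, -7] → min -7
12 windows satisfy the condition.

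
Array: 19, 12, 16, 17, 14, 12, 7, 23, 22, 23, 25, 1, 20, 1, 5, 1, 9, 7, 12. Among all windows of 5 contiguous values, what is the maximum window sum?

100

[19, 12, 16, 17, 14] → sum 78
[12, 16, 17, 14, 12] → sum 71
[16, 17, 14, 12, 7] → sum 66
[17, 14, 12, 7, 23] → sum 73
[14, 12, 7, 23, 22] → sum 78
[12, 7, 23, 22, 23] → sum 87
[7, 23, 22, 23, 25] → sum 100
[23, 22, 23, 25, 1] → sum 94
[22, 23, 25, 1, 20] → sum 91
[23, 25, 1, 20, 1] → sum 70
[25, 1, 20, 1, 5] → sum 52
[1, 20, 1, 5, 1] → sum 28
[20, 1, 5, 1, 9] → sum 36
[1, 5, 1, 9, 7] → sum 23
[5, 1, 9, 7, 12] → sum 34
Maximum of these is 100.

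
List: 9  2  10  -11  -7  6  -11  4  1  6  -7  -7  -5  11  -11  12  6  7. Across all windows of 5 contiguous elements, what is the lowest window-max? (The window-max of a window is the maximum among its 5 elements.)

(9, 2, 10, -11, -7) → max 10
(2, 10, -11, -7, 6) → max 10
(10, -11, -7, 6, -11) → max 10
(-11, -7, 6, -11, 4) → max 6
(-7, 6, -11, 4, 1) → max 6
(6, -11, 4, 1, 6) → max 6
(-11, 4, 1, 6, -7) → max 6
(4, 1, 6, -7, -7) → max 6
(1, 6, -7, -7, -5) → max 6
(6, -7, -7, -5, 11) → max 11
(-7, -7, -5, 11, -11) → max 11
(-7, -5, 11, -11, 12) → max 12
(-5, 11, -11, 12, 6) → max 12
(11, -11, 12, 6, 7) → max 12
Lowest of these is 6.

6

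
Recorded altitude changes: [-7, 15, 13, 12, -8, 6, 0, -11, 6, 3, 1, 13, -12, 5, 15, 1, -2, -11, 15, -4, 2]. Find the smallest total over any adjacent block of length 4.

Each size-4 window and its sum:
(-7, 15, 13, 12) → sum 33
(15, 13, 12, -8) → sum 32
(13, 12, -8, 6) → sum 23
(12, -8, 6, 0) → sum 10
(-8, 6, 0, -11) → sum -13
(6, 0, -11, 6) → sum 1
(0, -11, 6, 3) → sum -2
(-11, 6, 3, 1) → sum -1
(6, 3, 1, 13) → sum 23
(3, 1, 13, -12) → sum 5
(1, 13, -12, 5) → sum 7
(13, -12, 5, 15) → sum 21
(-12, 5, 15, 1) → sum 9
(5, 15, 1, -2) → sum 19
(15, 1, -2, -11) → sum 3
(1, -2, -11, 15) → sum 3
(-2, -11, 15, -4) → sum -2
(-11, 15, -4, 2) → sum 2
Smallest of these is -13.

-13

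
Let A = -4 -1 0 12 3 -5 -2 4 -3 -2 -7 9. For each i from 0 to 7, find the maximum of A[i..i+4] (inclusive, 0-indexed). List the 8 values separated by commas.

12, 12, 12, 12, 4, 4, 4, 9

[-4, -1, 0, 12, 3] → max 12
[-1, 0, 12, 3, -5] → max 12
[0, 12, 3, -5, -2] → max 12
[12, 3, -5, -2, 4] → max 12
[3, -5, -2, 4, -3] → max 4
[-5, -2, 4, -3, -2] → max 4
[-2, 4, -3, -2, -7] → max 4
[4, -3, -2, -7, 9] → max 9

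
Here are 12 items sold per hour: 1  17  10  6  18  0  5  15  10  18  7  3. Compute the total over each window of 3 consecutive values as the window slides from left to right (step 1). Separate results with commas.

28, 33, 34, 24, 23, 20, 30, 43, 35, 28

Sliding a size-3 window across the 12 values:
[1, 17, 10] → sum 28
[17, 10, 6] → sum 33
[10, 6, 18] → sum 34
[6, 18, 0] → sum 24
[18, 0, 5] → sum 23
[0, 5, 15] → sum 20
[5, 15, 10] → sum 30
[15, 10, 18] → sum 43
[10, 18, 7] → sum 35
[18, 7, 3] → sum 28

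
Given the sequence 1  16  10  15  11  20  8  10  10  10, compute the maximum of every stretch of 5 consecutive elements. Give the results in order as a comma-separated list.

16, 20, 20, 20, 20, 20

[1, 16, 10, 15, 11] → max 16
[16, 10, 15, 11, 20] → max 20
[10, 15, 11, 20, 8] → max 20
[15, 11, 20, 8, 10] → max 20
[11, 20, 8, 10, 10] → max 20
[20, 8, 10, 10, 10] → max 20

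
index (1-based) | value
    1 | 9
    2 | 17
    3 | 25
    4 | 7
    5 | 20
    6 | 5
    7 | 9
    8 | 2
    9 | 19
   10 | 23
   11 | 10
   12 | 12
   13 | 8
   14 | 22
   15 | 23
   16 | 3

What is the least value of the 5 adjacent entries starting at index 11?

8

Elements at indices 11..15: 10, 12, 8, 22, 23
min(10, 12, 8, 22, 23) = 8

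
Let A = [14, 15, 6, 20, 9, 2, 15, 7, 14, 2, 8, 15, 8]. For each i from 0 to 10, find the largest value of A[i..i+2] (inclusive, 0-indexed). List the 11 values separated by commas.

15, 20, 20, 20, 15, 15, 15, 14, 14, 15, 15

(14, 15, 6) → max 15
(15, 6, 20) → max 20
(6, 20, 9) → max 20
(20, 9, 2) → max 20
(9, 2, 15) → max 15
(2, 15, 7) → max 15
(15, 7, 14) → max 15
(7, 14, 2) → max 14
(14, 2, 8) → max 14
(2, 8, 15) → max 15
(8, 15, 8) → max 15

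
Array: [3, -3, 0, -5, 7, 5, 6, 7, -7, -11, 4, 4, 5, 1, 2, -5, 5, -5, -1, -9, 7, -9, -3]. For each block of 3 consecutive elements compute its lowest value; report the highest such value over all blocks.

5

[3, -3, 0] → min -3
[-3, 0, -5] → min -5
[0, -5, 7] → min -5
[-5, 7, 5] → min -5
[7, 5, 6] → min 5
[5, 6, 7] → min 5
[6, 7, -7] → min -7
[7, -7, -11] → min -11
[-7, -11, 4] → min -11
[-11, 4, 4] → min -11
[4, 4, 5] → min 4
[4, 5, 1] → min 1
[5, 1, 2] → min 1
[1, 2, -5] → min -5
[2, -5, 5] → min -5
[-5, 5, -5] → min -5
[5, -5, -1] → min -5
[-5, -1, -9] → min -9
[-1, -9, 7] → min -9
[-9, 7, -9] → min -9
[7, -9, -3] → min -9
Highest of these is 5.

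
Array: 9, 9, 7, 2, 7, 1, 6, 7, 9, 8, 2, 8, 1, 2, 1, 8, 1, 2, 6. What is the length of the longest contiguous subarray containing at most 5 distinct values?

11

add 9: window [9] (1 distinct), len 1
add 9: window [9, 9] (1 distinct), len 2
add 7: window [9, 9, 7] (2 distinct), len 3
add 2: window [9, 9, 7, 2] (3 distinct), len 4
add 7: window [9, 9, 7, 2, 7] (3 distinct), len 5
add 1: window [9, 9, 7, 2, 7, 1] (4 distinct), len 6
add 6: window [9, 9, 7, 2, 7, 1, 6] (5 distinct), len 7
add 7: window [9, 9, 7, 2, 7, 1, 6, 7] (5 distinct), len 8
add 9: window [9, 9, 7, 2, 7, 1, 6, 7, 9] (5 distinct), len 9
add 8: window [7, 1, 6, 7, 9, 8] (5 distinct), len 6
add 2: window [6, 7, 9, 8, 2] (5 distinct), len 5
add 8: window [6, 7, 9, 8, 2, 8] (5 distinct), len 6
add 1: window [7, 9, 8, 2, 8, 1] (5 distinct), len 6
add 2: window [7, 9, 8, 2, 8, 1, 2] (5 distinct), len 7
add 1: window [7, 9, 8, 2, 8, 1, 2, 1] (5 distinct), len 8
add 8: window [7, 9, 8, 2, 8, 1, 2, 1, 8] (5 distinct), len 9
add 1: window [7, 9, 8, 2, 8, 1, 2, 1, 8, 1] (5 distinct), len 10
add 2: window [7, 9, 8, 2, 8, 1, 2, 1, 8, 1, 2] (5 distinct), len 11
add 6: window [9, 8, 2, 8, 1, 2, 1, 8, 1, 2, 6] (5 distinct), len 11
Longest length with ≤5 distinct: 11.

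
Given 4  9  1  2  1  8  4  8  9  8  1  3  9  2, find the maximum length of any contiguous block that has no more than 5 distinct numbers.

11

add 4: window [4] (1 distinct), len 1
add 9: window [4, 9] (2 distinct), len 2
add 1: window [4, 9, 1] (3 distinct), len 3
add 2: window [4, 9, 1, 2] (4 distinct), len 4
add 1: window [4, 9, 1, 2, 1] (4 distinct), len 5
add 8: window [4, 9, 1, 2, 1, 8] (5 distinct), len 6
add 4: window [4, 9, 1, 2, 1, 8, 4] (5 distinct), len 7
add 8: window [4, 9, 1, 2, 1, 8, 4, 8] (5 distinct), len 8
add 9: window [4, 9, 1, 2, 1, 8, 4, 8, 9] (5 distinct), len 9
add 8: window [4, 9, 1, 2, 1, 8, 4, 8, 9, 8] (5 distinct), len 10
add 1: window [4, 9, 1, 2, 1, 8, 4, 8, 9, 8, 1] (5 distinct), len 11
add 3: window [1, 8, 4, 8, 9, 8, 1, 3] (5 distinct), len 8
add 9: window [1, 8, 4, 8, 9, 8, 1, 3, 9] (5 distinct), len 9
add 2: window [8, 9, 8, 1, 3, 9, 2] (5 distinct), len 7
Longest length with ≤5 distinct: 11.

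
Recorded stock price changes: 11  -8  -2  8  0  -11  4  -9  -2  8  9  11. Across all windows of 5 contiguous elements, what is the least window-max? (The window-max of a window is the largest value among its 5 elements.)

4

[11, -8, -2, 8, 0] → max 11
[-8, -2, 8, 0, -11] → max 8
[-2, 8, 0, -11, 4] → max 8
[8, 0, -11, 4, -9] → max 8
[0, -11, 4, -9, -2] → max 4
[-11, 4, -9, -2, 8] → max 8
[4, -9, -2, 8, 9] → max 9
[-9, -2, 8, 9, 11] → max 11
Least of these is 4.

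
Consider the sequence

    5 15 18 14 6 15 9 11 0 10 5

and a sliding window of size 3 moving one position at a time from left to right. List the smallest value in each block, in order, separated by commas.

5, 14, 6, 6, 6, 9, 0, 0, 0

5 15 18 → min 5
15 18 14 → min 14
18 14 6 → min 6
14 6 15 → min 6
6 15 9 → min 6
15 9 11 → min 9
9 11 0 → min 0
11 0 10 → min 0
0 10 5 → min 0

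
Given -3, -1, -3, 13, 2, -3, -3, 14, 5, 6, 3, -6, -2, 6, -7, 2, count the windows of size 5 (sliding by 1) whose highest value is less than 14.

7

(-3, -1, -3, 13, 2) → max 13  < 14 ✓
(-1, -3, 13, 2, -3) → max 13  < 14 ✓
(-3, 13, 2, -3, -3) → max 13  < 14 ✓
(13, 2, -3, -3, 14) → max 14
(2, -3, -3, 14, 5) → max 14
(-3, -3, 14, 5, 6) → max 14
(-3, 14, 5, 6, 3) → max 14
(14, 5, 6, 3, -6) → max 14
(5, 6, 3, -6, -2) → max 6  < 14 ✓
(6, 3, -6, -2, 6) → max 6  < 14 ✓
(3, -6, -2, 6, -7) → max 6  < 14 ✓
(-6, -2, 6, -7, 2) → max 6  < 14 ✓
7 windows satisfy the condition.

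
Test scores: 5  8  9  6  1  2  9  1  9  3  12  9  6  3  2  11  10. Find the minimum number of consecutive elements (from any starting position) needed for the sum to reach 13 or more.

2

add 5: running sum 5 < 13
end 1: [5, 8] sum 13, len 2
end 2: [8, 9] sum 17, len 2
end 3: [9, 6] sum 15, len 2
end 4: [9, 6, 1] sum 16, len 3
end 5: [9, 6, 1, 2] sum 18, len 4
end 6: [6, 1, 2, 9] sum 18, len 4
end 7: [1, 2, 9, 1] sum 13, len 4
end 8: [9, 1, 9] sum 19, len 3
end 9: [1, 9, 3] sum 13, len 3
end 10: [3, 12] sum 15, len 2
end 11: [12, 9] sum 21, len 2
end 12: [9, 6] sum 15, len 2
end 13: [9, 6, 3] sum 18, len 3
end 14: [9, 6, 3, 2] sum 20, len 4
end 15: [2, 11] sum 13, len 2
end 16: [11, 10] sum 21, len 2
Shortest qualifying length: 2.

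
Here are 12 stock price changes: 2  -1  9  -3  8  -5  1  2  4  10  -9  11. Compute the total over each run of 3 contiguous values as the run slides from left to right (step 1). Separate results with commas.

10, 5, 14, 0, 4, -2, 7, 16, 5, 12

[2, -1, 9] → sum 10
[-1, 9, -3] → sum 5
[9, -3, 8] → sum 14
[-3, 8, -5] → sum 0
[8, -5, 1] → sum 4
[-5, 1, 2] → sum -2
[1, 2, 4] → sum 7
[2, 4, 10] → sum 16
[4, 10, -9] → sum 5
[10, -9, 11] → sum 12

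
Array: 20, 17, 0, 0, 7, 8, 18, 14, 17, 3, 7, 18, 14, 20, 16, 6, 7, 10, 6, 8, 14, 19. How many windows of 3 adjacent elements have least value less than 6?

[20, 17, 0] → min 0  < 6 ✓
[17, 0, 0] → min 0  < 6 ✓
[0, 0, 7] → min 0  < 6 ✓
[0, 7, 8] → min 0  < 6 ✓
[7, 8, 18] → min 7
[8, 18, 14] → min 8
[18, 14, 17] → min 14
[14, 17, 3] → min 3  < 6 ✓
[17, 3, 7] → min 3  < 6 ✓
[3, 7, 18] → min 3  < 6 ✓
[7, 18, 14] → min 7
[18, 14, 20] → min 14
[14, 20, 16] → min 14
[20, 16, 6] → min 6
[16, 6, 7] → min 6
[6, 7, 10] → min 6
[7, 10, 6] → min 6
[10, 6, 8] → min 6
[6, 8, 14] → min 6
[8, 14, 19] → min 8
7 windows satisfy the condition.

7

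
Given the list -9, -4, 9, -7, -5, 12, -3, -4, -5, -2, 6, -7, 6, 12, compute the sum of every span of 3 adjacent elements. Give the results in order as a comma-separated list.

-4, -2, -3, 0, 4, 5, -12, -11, -1, -3, 5, 11

[-9, -4, 9] → sum -4
[-4, 9, -7] → sum -2
[9, -7, -5] → sum -3
[-7, -5, 12] → sum 0
[-5, 12, -3] → sum 4
[12, -3, -4] → sum 5
[-3, -4, -5] → sum -12
[-4, -5, -2] → sum -11
[-5, -2, 6] → sum -1
[-2, 6, -7] → sum -3
[6, -7, 6] → sum 5
[-7, 6, 12] → sum 11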